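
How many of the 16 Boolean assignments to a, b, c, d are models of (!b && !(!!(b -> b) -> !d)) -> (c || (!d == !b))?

Initial set: {((!b && !(!!(b -> b) -> !d)) -> (c || (!d == !b)))}.
((!b && !(!!(b -> b) -> !d)) -> (c || (!d == !b))): β-rule — branch into !(!b && !(!!(b -> b) -> !d))  //  (c || (!d == !b)).
  branch 1 (add !(!b && !(!!(b -> b) -> !d))):
    !(!b && !(!!(b -> b) -> !d)): β-rule — branch into !!b  //  !!(!!(b -> b) -> !d).
      branch 1.1 (add !!b):
        ○ open, literals {b=1}.
      branch 1.2 (add !!(!!(b -> b) -> !d)):
        !!(!!(b -> b) -> !d): β-rule — branch into !!!(b -> b)  //  !d.
          branch 1.2.1 (add !!!(b -> b)):
            !!!(b -> b): drop double negation, giving !(b -> b).
            !(b -> b): α-rule — add b, !b.
            × closes — contains both b and !b.
          branch 1.2.2 (add !d):
            ○ open, literals {d=0}.
  branch 2 (add (c || (!d == !b))):
    (c || (!d == !b)): β-rule — branch into c  //  (!d == !b).
      branch 2.1 (add c):
        ○ open, literals {c=1}.
      branch 2.2 (add (!d == !b)):
        (!d == !b): β-rule — branch into !d, !b  //  !!d, !!b.
          branch 2.2.1 (add !d, !b):
            ○ open, literals {b=0, d=0}.
          branch 2.2.2 (add !!d, !!b):
            ○ open, literals {b=1, d=1}.
1 branch closed, 5 open.
Each open branch fixes some atoms; the unmentioned ones are free. Counting distinct full assignments: branch {b=1} (a, c, d) contributes 8 new; branch {d=0} (a, b, c) contributes 4 new; branch {c=1} (a, b, d) contributes 2 new; branch {b=0, d=0} (a, c) contributes 0 new; branch {b=1, d=1} (a, c) contributes 0 new. Total: 14.

14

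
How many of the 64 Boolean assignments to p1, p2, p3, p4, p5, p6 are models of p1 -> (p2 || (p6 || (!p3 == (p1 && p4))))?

60

Initial set: {(p1 -> (p2 || (p6 || (!p3 == (p1 && p4)))))}.
(p1 -> (p2 || (p6 || (!p3 == (p1 && p4))))): β-rule — branch into !p1  //  (p2 || (p6 || (!p3 == (p1 && p4)))).
  branch 1 (add !p1):
    ○ open, literals {p1=0}.
  branch 2 (add (p2 || (p6 || (!p3 == (p1 && p4))))):
    (p2 || (p6 || (!p3 == (p1 && p4)))): β-rule — branch into p2  //  (p6 || (!p3 == (p1 && p4))).
      branch 2.1 (add p2):
        ○ open, literals {p2=1}.
      branch 2.2 (add (p6 || (!p3 == (p1 && p4)))):
        (p6 || (!p3 == (p1 && p4))): β-rule — branch into p6  //  (!p3 == (p1 && p4)).
          branch 2.2.1 (add p6):
            ○ open, literals {p6=1}.
          branch 2.2.2 (add (!p3 == (p1 && p4))):
            (!p3 == (p1 && p4)): β-rule — branch into !p3, (p1 && p4)  //  !!p3, !(p1 && p4).
              branch 2.2.2.1 (add !p3, (p1 && p4)):
                (p1 && p4): α-rule — add p1, p4.
                ○ open, literals {p1=1, p3=0, p4=1}.
              branch 2.2.2.2 (add !!p3, !(p1 && p4)):
                !(p1 && p4): β-rule — branch into !p1  //  !p4.
                  branch 2.2.2.2.1 (add !p1):
                    ○ open, literals {p1=0, p3=1}.
                  branch 2.2.2.2.2 (add !p4):
                    ○ open, literals {p3=1, p4=0}.
0 branches closed, 6 open.
Each open branch fixes some atoms; the unmentioned ones are free. Counting distinct full assignments: branch {p1=0} (p2, p3, p4, p5, p6) contributes 32 new; branch {p2=1} (p1, p3, p4, p5, p6) contributes 16 new; branch {p6=1} (p1, p2, p3, p4, p5) contributes 8 new; branch {p1=1, p3=0, p4=1} (p2, p5, p6) contributes 2 new; branch {p1=0, p3=1} (p2, p4, p5, p6) contributes 0 new; branch {p3=1, p4=0} (p1, p2, p5, p6) contributes 2 new. Total: 60.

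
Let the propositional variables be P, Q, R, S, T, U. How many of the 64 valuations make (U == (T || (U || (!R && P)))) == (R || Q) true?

40

Initial set: {((U == (T || (U || (!R && P)))) == (R || Q))}.
((U == (T || (U || (!R && P)))) == (R || Q)): β-rule — branch into (U == (T || (U || (!R && P)))), (R || Q)  //  !(U == (T || (U || (!R && P)))), !(R || Q).
  branch 1 (add (U == (T || (U || (!R && P)))), (R || Q)):
    (U == (T || (U || (!R && P)))): β-rule — branch into U, (T || (U || (!R && P)))  //  !U, !(T || (U || (!R && P))).
      branch 1.1 (add U, (T || (U || (!R && P)))):
        (R || Q): β-rule — branch into R  //  Q.
          branch 1.1.1 (add R):
            (T || (U || (!R && P))): β-rule — branch into T  //  (U || (!R && P)).
              branch 1.1.1.1 (add T):
                ○ open, literals {R=T, T=T, U=T}.
              branch 1.1.1.2 (add (U || (!R && P))):
                (U || (!R && P)): β-rule — branch into U  //  (!R && P).
                  branch 1.1.1.2.1 (add U):
                    ○ open, literals {R=T, U=T}.
                  branch 1.1.1.2.2 (add (!R && P)):
                    (!R && P): α-rule — add !R, P.
                    × closes — contains both R and !R.
          branch 1.1.2 (add Q):
            (T || (U || (!R && P))): β-rule — branch into T  //  (U || (!R && P)).
              branch 1.1.2.1 (add T):
                ○ open, literals {Q=T, T=T, U=T}.
              branch 1.1.2.2 (add (U || (!R && P))):
                (U || (!R && P)): β-rule — branch into U  //  (!R && P).
                  branch 1.1.2.2.1 (add U):
                    ○ open, literals {Q=T, U=T}.
                  branch 1.1.2.2.2 (add (!R && P)):
                    (!R && P): α-rule — add !R, P.
                    ○ open, literals {P=T, Q=T, R=F, U=T}.
      branch 1.2 (add !U, !(T || (U || (!R && P)))):
        !(T || (U || (!R && P))): α-rule — add !T, !(U || (!R && P)).
        !(U || (!R && P)): α-rule — add !U, !(!R && P).
        (R || Q): β-rule — branch into R  //  Q.
          branch 1.2.1 (add R):
            !(!R && P): β-rule — branch into !!R  //  !P.
              branch 1.2.1.1 (add !!R):
                ○ open, literals {R=T, T=F, U=F}.
              branch 1.2.1.2 (add !P):
                ○ open, literals {P=F, R=T, T=F, U=F}.
          branch 1.2.2 (add Q):
            !(!R && P): β-rule — branch into !!R  //  !P.
              branch 1.2.2.1 (add !!R):
                ○ open, literals {Q=T, R=T, T=F, U=F}.
              branch 1.2.2.2 (add !P):
                ○ open, literals {P=F, Q=T, T=F, U=F}.
  branch 2 (add !(U == (T || (U || (!R && P)))), !(R || Q)):
    !(R || Q): α-rule — add !R, !Q.
    !(U == (T || (U || (!R && P)))): β-rule — branch into U, !(T || (U || (!R && P)))  //  !U, (T || (U || (!R && P))).
      branch 2.1 (add U, !(T || (U || (!R && P)))):
        !(T || (U || (!R && P))): α-rule — add !T, !(U || (!R && P)).
        !(U || (!R && P)): α-rule — add !U, !(!R && P).
        × closes — contains both U and !U.
      branch 2.2 (add !U, (T || (U || (!R && P)))):
        (T || (U || (!R && P))): β-rule — branch into T  //  (U || (!R && P)).
          branch 2.2.1 (add T):
            ○ open, literals {Q=F, R=F, T=T, U=F}.
          branch 2.2.2 (add (U || (!R && P))):
            (U || (!R && P)): β-rule — branch into U  //  (!R && P).
              branch 2.2.2.1 (add U):
                × closes — contains both U and !U.
              branch 2.2.2.2 (add (!R && P)):
                (!R && P): α-rule — add !R, P.
                ○ open, literals {P=T, Q=F, R=F, U=F}.
3 branches closed, 11 open.
Each open branch fixes some atoms; the unmentioned ones are free. Counting distinct full assignments: branch {R=T, T=T, U=T} (P, Q, S) contributes 8 new; branch {R=T, U=T} (P, Q, S, T) contributes 8 new; branch {Q=T, T=T, U=T} (P, R, S) contributes 4 new; branch {Q=T, U=T} (P, R, S, T) contributes 4 new; branch {P=T, Q=T, R=F, U=T} (S, T) contributes 0 new; branch {R=T, T=F, U=F} (P, Q, S) contributes 8 new; branch {P=F, R=T, T=F, U=F} (Q, S) contributes 0 new; branch {Q=T, R=T, T=F, U=F} (P, S) contributes 0 new; branch {P=F, Q=T, T=F, U=F} (R, S) contributes 2 new; branch {Q=F, R=F, T=T, U=F} (P, S) contributes 4 new; branch {P=T, Q=F, R=F, U=F} (S, T) contributes 2 new. Total: 40.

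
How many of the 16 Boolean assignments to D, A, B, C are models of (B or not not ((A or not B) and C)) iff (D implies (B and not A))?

Initial set: {((B or not not ((A or not B) and C)) iff (D implies (B and not A)))}.
((B or not not ((A or not B) and C)) iff (D implies (B and not A))): β-rule — branch into (B or not not ((A or not B) and C)), (D implies (B and not A))  //  not (B or not not ((A or not B) and C)), not (D implies (B and not A)).
  branch 1 (add (B or not not ((A or not B) and C)), (D implies (B and not A))):
    (B or not not ((A or not B) and C)): β-rule — branch into B  //  not not ((A or not B) and C).
      branch 1.1 (add B):
        (D implies (B and not A)): β-rule — branch into not D  //  (B and not A).
          branch 1.1.1 (add not D):
            ○ open, literals {B=true, D=false}.
          branch 1.1.2 (add (B and not A)):
            (B and not A): α-rule — add B, not A.
            ○ open, literals {A=false, B=true}.
      branch 1.2 (add not not ((A or not B) and C)):
        not not ((A or not B) and C): drop double negation, giving ((A or not B) and C).
        ((A or not B) and C): α-rule — add (A or not B), C.
        (D implies (B and not A)): β-rule — branch into not D  //  (B and not A).
          branch 1.2.1 (add not D):
            (A or not B): β-rule — branch into A  //  not B.
              branch 1.2.1.1 (add A):
                ○ open, literals {A=true, C=true, D=false}.
              branch 1.2.1.2 (add not B):
                ○ open, literals {B=false, C=true, D=false}.
          branch 1.2.2 (add (B and not A)):
            (B and not A): α-rule — add B, not A.
            (A or not B): β-rule — branch into A  //  not B.
              branch 1.2.2.1 (add A):
                × closes — contains both A and not A.
              branch 1.2.2.2 (add not B):
                × closes — contains both B and not B.
  branch 2 (add not (B or not not ((A or not B) and C)), not (D implies (B and not A))):
    not (B or not not ((A or not B) and C)): α-rule — add not B, not not not ((A or not B) and C).
    not (D implies (B and not A)): α-rule — add D, not (B and not A).
    not not not ((A or not B) and C): drop double negation, giving not ((A or not B) and C).
    not (B and not A): β-rule — branch into not B  //  not not A.
      branch 2.1 (add not B):
        not ((A or not B) and C): β-rule — branch into not (A or not B)  //  not C.
          branch 2.1.1 (add not (A or not B)):
            not (A or not B): α-rule — add not A, not not B.
            × closes — contains both B and not B.
          branch 2.1.2 (add not C):
            ○ open, literals {B=false, C=false, D=true}.
      branch 2.2 (add not not A):
        not ((A or not B) and C): β-rule — branch into not (A or not B)  //  not C.
          branch 2.2.1 (add not (A or not B)):
            not (A or not B): α-rule — add not A, not not B.
            × closes — contains both A and not A.
          branch 2.2.2 (add not C):
            ○ open, literals {A=true, B=false, C=false, D=true}.
4 branches closed, 6 open.
Each open branch fixes some atoms; the unmentioned ones are free. Counting distinct full assignments: branch {B=true, D=false} (A, C) contributes 4 new; branch {A=false, B=true} (D, C) contributes 2 new; branch {A=true, C=true, D=false} (B) contributes 1 new; branch {B=false, C=true, D=false} (A) contributes 1 new; branch {B=false, C=false, D=true} (A) contributes 2 new; branch {A=true, B=false, C=false, D=true} (none free) contributes 0 new. Total: 10.

10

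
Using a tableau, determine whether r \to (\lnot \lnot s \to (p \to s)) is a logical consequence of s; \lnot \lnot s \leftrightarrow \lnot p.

Yes

Initial set: {s; (\lnot \lnot s \leftrightarrow \lnot p); \lnot (r \to (\lnot \lnot s \to (p \to s)))}.
\lnot (r \to (\lnot \lnot s \to (p \to s))): α-rule — add r, \lnot (\lnot \lnot s \to (p \to s)).
\lnot (\lnot \lnot s \to (p \to s)): α-rule — add \lnot \lnot s, \lnot (p \to s).
\lnot \lnot s: drop double negation, giving s.
\lnot (p \to s): α-rule — add p, \lnot s.
× closes — contains both s and \lnot s.
All 1 branch closes.
Every branch closed, so the premises entail the conclusion.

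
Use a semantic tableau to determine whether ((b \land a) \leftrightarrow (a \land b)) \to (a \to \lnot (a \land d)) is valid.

Assume the negation and expand:
Initial set: {F (((b \land a) \leftrightarrow (a \land b)) \to (a \to \lnot (a \land d)))}.
F (((b \land a) \leftrightarrow (a \land b)) \to (a \to \lnot (a \land d))): α-rule — add T ((b \land a) \leftrightarrow (a \land b)), F (a \to \lnot (a \land d)).
F (a \to \lnot (a \land d)): α-rule — add T a, F \lnot (a \land d).
F \lnot (a \land d): α-rule — add T a, T d.
T ((b \land a) \leftrightarrow (a \land b)): β-rule — branch into T (b \land a), T (a \land b)  //  F (b \land a), F (a \land b).
  branch 1 (add T (b \land a), T (a \land b)):
    T (b \land a): α-rule — add T b, T a.
    T (a \land b): α-rule — add T a, T b.
    ○ open, literals {a=T, b=T, d=T}.
  branch 2 (add F (b \land a), F (a \land b)):
    F (b \land a): β-rule — branch into F b  //  F a.
      branch 2.1 (add F b):
        F (a \land b): β-rule — branch into F a  //  F b.
          branch 2.1.1 (add F a):
            × closes — contains both a and \lnot a.
          branch 2.1.2 (add F b):
            ○ open, literals {a=T, b=F, d=T}.
      branch 2.2 (add F a):
        × closes — contains both a and \lnot a.
2 branches closed, 2 open.
An open branch gives a countermodel: a=T, b=T, d=T (unmentioned atoms arbitrary); under it the original formula is false.

Not valid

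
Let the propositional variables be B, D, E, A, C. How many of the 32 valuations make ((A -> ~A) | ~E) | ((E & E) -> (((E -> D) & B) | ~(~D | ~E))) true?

28

Initial set: {(((A -> ~A) | ~E) | ((E & E) -> (((E -> D) & B) | ~(~D | ~E))))}.
(((A -> ~A) | ~E) | ((E & E) -> (((E -> D) & B) | ~(~D | ~E)))): β-rule — branch into ((A -> ~A) | ~E)  //  ((E & E) -> (((E -> D) & B) | ~(~D | ~E))).
  branch 1 (add ((A -> ~A) | ~E)):
    ((A -> ~A) | ~E): β-rule — branch into (A -> ~A)  //  ~E.
      branch 1.1 (add (A -> ~A)):
        (A -> ~A): β-rule — branch into ~A  //  ~A.
          branch 1.1.1 (add ~A):
            ○ open, literals {A=false}.
          branch 1.1.2 (add ~A):
            ○ open, literals {A=false}.
      branch 1.2 (add ~E):
        ○ open, literals {E=false}.
  branch 2 (add ((E & E) -> (((E -> D) & B) | ~(~D | ~E)))):
    ((E & E) -> (((E -> D) & B) | ~(~D | ~E))): β-rule — branch into ~(E & E)  //  (((E -> D) & B) | ~(~D | ~E)).
      branch 2.1 (add ~(E & E)):
        ~(E & E): β-rule — branch into ~E  //  ~E.
          branch 2.1.1 (add ~E):
            ○ open, literals {E=false}.
          branch 2.1.2 (add ~E):
            ○ open, literals {E=false}.
      branch 2.2 (add (((E -> D) & B) | ~(~D | ~E))):
        (((E -> D) & B) | ~(~D | ~E)): β-rule — branch into ((E -> D) & B)  //  ~(~D | ~E).
          branch 2.2.1 (add ((E -> D) & B)):
            ((E -> D) & B): α-rule — add (E -> D), B.
            (E -> D): β-rule — branch into ~E  //  D.
              branch 2.2.1.1 (add ~E):
                ○ open, literals {B=true, E=false}.
              branch 2.2.1.2 (add D):
                ○ open, literals {B=true, D=true}.
          branch 2.2.2 (add ~(~D | ~E)):
            ~(~D | ~E): α-rule — add ~~D, ~~E.
            ○ open, literals {D=true, E=true}.
0 branches closed, 8 open.
Each open branch fixes some atoms; the unmentioned ones are free. Counting distinct full assignments: branch {A=false} (B, D, E, C) contributes 16 new; branch {A=false} (B, D, E, C) contributes 0 new; branch {E=false} (B, D, A, C) contributes 8 new; branch {E=false} (B, D, A, C) contributes 0 new; branch {E=false} (B, D, A, C) contributes 0 new; branch {B=true, E=false} (D, A, C) contributes 0 new; branch {B=true, D=true} (E, A, C) contributes 2 new; branch {D=true, E=true} (B, A, C) contributes 2 new. Total: 28.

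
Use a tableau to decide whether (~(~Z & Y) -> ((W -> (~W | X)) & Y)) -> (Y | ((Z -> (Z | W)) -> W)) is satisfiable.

Satisfiable

Initial set: {((~(~Z & Y) -> ((W -> (~W | X)) & Y)) -> (Y | ((Z -> (Z | W)) -> W)))}.
((~(~Z & Y) -> ((W -> (~W | X)) & Y)) -> (Y | ((Z -> (Z | W)) -> W))): β-rule — branch into ~(~(~Z & Y) -> ((W -> (~W | X)) & Y))  //  (Y | ((Z -> (Z | W)) -> W)).
  branch 1 (add ~(~(~Z & Y) -> ((W -> (~W | X)) & Y))):
    ~(~(~Z & Y) -> ((W -> (~W | X)) & Y)): α-rule — add ~(~Z & Y), ~((W -> (~W | X)) & Y).
    ~(~Z & Y): β-rule — branch into ~~Z  //  ~Y.
      branch 1.1 (add ~~Z):
        ~((W -> (~W | X)) & Y): β-rule — branch into ~(W -> (~W | X))  //  ~Y.
          branch 1.1.1 (add ~(W -> (~W | X))):
            ~(W -> (~W | X)): α-rule — add W, ~(~W | X).
            ~(~W | X): α-rule — add ~~W, ~X.
            ○ open, literals {W=1, X=0, Z=1}.
          branch 1.1.2 (add ~Y):
            ○ open, literals {Y=0, Z=1}.
      branch 1.2 (add ~Y):
        ~((W -> (~W | X)) & Y): β-rule — branch into ~(W -> (~W | X))  //  ~Y.
          branch 1.2.1 (add ~(W -> (~W | X))):
            ~(W -> (~W | X)): α-rule — add W, ~(~W | X).
            ~(~W | X): α-rule — add ~~W, ~X.
            ○ open, literals {W=1, X=0, Y=0}.
          branch 1.2.2 (add ~Y):
            ○ open, literals {Y=0}.
  branch 2 (add (Y | ((Z -> (Z | W)) -> W))):
    (Y | ((Z -> (Z | W)) -> W)): β-rule — branch into Y  //  ((Z -> (Z | W)) -> W).
      branch 2.1 (add Y):
        ○ open, literals {Y=1}.
      branch 2.2 (add ((Z -> (Z | W)) -> W)):
        ((Z -> (Z | W)) -> W): β-rule — branch into ~(Z -> (Z | W))  //  W.
          branch 2.2.1 (add ~(Z -> (Z | W))):
            ~(Z -> (Z | W)): α-rule — add Z, ~(Z | W).
            ~(Z | W): α-rule — add ~Z, ~W.
            × closes — contains both Z and ~Z.
          branch 2.2.2 (add W):
            ○ open, literals {W=1}.
1 branch closed, 6 open.
An open branch gives a satisfying assignment: W=1, X=0, Z=1.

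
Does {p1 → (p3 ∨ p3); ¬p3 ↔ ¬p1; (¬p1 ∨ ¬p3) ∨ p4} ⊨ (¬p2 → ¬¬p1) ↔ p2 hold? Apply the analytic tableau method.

No

Initial set: {(p1 → (p3 ∨ p3)); (¬p3 ↔ ¬p1); ((¬p1 ∨ ¬p3) ∨ p4); ¬((¬p2 → ¬¬p1) ↔ p2)}.
(p1 → (p3 ∨ p3)): β-rule — branch into ¬p1  //  (p3 ∨ p3).
  branch 1 (add ¬p1):
    (¬p3 ↔ ¬p1): β-rule — branch into ¬p3, ¬p1  //  ¬¬p3, ¬¬p1.
      branch 1.1 (add ¬p3, ¬p1):
        ((¬p1 ∨ ¬p3) ∨ p4): β-rule — branch into (¬p1 ∨ ¬p3)  //  p4.
          branch 1.1.1 (add (¬p1 ∨ ¬p3)):
            ¬((¬p2 → ¬¬p1) ↔ p2): β-rule — branch into (¬p2 → ¬¬p1), ¬p2  //  ¬(¬p2 → ¬¬p1), p2.
              branch 1.1.1.1 (add (¬p2 → ¬¬p1), ¬p2):
                (¬p1 ∨ ¬p3): β-rule — branch into ¬p1  //  ¬p3.
                  branch 1.1.1.1.1 (add ¬p1):
                    (¬p2 → ¬¬p1): β-rule — branch into ¬¬p2  //  ¬¬p1.
                      branch 1.1.1.1.1.1 (add ¬¬p2):
                        × closes — contains both p2 and ¬p2.
                      branch 1.1.1.1.1.2 (add ¬¬p1):
                        ¬¬p1: drop double negation, giving p1.
                        × closes — contains both p1 and ¬p1.
                  branch 1.1.1.1.2 (add ¬p3):
                    (¬p2 → ¬¬p1): β-rule — branch into ¬¬p2  //  ¬¬p1.
                      branch 1.1.1.1.2.1 (add ¬¬p2):
                        × closes — contains both p2 and ¬p2.
                      branch 1.1.1.1.2.2 (add ¬¬p1):
                        ¬¬p1: drop double negation, giving p1.
                        × closes — contains both p1 and ¬p1.
              branch 1.1.1.2 (add ¬(¬p2 → ¬¬p1), p2):
                ¬(¬p2 → ¬¬p1): α-rule — add ¬p2, ¬¬¬p1.
                × closes — contains both p2 and ¬p2.
          branch 1.1.2 (add p4):
            ¬((¬p2 → ¬¬p1) ↔ p2): β-rule — branch into (¬p2 → ¬¬p1), ¬p2  //  ¬(¬p2 → ¬¬p1), p2.
              branch 1.1.2.1 (add (¬p2 → ¬¬p1), ¬p2):
                (¬p2 → ¬¬p1): β-rule — branch into ¬¬p2  //  ¬¬p1.
                  branch 1.1.2.1.1 (add ¬¬p2):
                    × closes — contains both p2 and ¬p2.
                  branch 1.1.2.1.2 (add ¬¬p1):
                    ¬¬p1: drop double negation, giving p1.
                    × closes — contains both p1 and ¬p1.
              branch 1.1.2.2 (add ¬(¬p2 → ¬¬p1), p2):
                ¬(¬p2 → ¬¬p1): α-rule — add ¬p2, ¬¬¬p1.
                × closes — contains both p2 and ¬p2.
      branch 1.2 (add ¬¬p3, ¬¬p1):
        × closes — contains both p1 and ¬p1.
  branch 2 (add (p3 ∨ p3)):
    (¬p3 ↔ ¬p1): β-rule — branch into ¬p3, ¬p1  //  ¬¬p3, ¬¬p1.
      branch 2.1 (add ¬p3, ¬p1):
        ((¬p1 ∨ ¬p3) ∨ p4): β-rule — branch into (¬p1 ∨ ¬p3)  //  p4.
          branch 2.1.1 (add (¬p1 ∨ ¬p3)):
            ¬((¬p2 → ¬¬p1) ↔ p2): β-rule — branch into (¬p2 → ¬¬p1), ¬p2  //  ¬(¬p2 → ¬¬p1), p2.
              branch 2.1.1.1 (add (¬p2 → ¬¬p1), ¬p2):
                (p3 ∨ p3): β-rule — branch into p3  //  p3.
                  branch 2.1.1.1.1 (add p3):
                    × closes — contains both p3 and ¬p3.
                  branch 2.1.1.1.2 (add p3):
                    × closes — contains both p3 and ¬p3.
              branch 2.1.1.2 (add ¬(¬p2 → ¬¬p1), p2):
                ¬(¬p2 → ¬¬p1): α-rule — add ¬p2, ¬¬¬p1.
                × closes — contains both p2 and ¬p2.
          branch 2.1.2 (add p4):
            ¬((¬p2 → ¬¬p1) ↔ p2): β-rule — branch into (¬p2 → ¬¬p1), ¬p2  //  ¬(¬p2 → ¬¬p1), p2.
              branch 2.1.2.1 (add (¬p2 → ¬¬p1), ¬p2):
                (p3 ∨ p3): β-rule — branch into p3  //  p3.
                  branch 2.1.2.1.1 (add p3):
                    × closes — contains both p3 and ¬p3.
                  branch 2.1.2.1.2 (add p3):
                    × closes — contains both p3 and ¬p3.
              branch 2.1.2.2 (add ¬(¬p2 → ¬¬p1), p2):
                ¬(¬p2 → ¬¬p1): α-rule — add ¬p2, ¬¬¬p1.
                × closes — contains both p2 and ¬p2.
      branch 2.2 (add ¬¬p3, ¬¬p1):
        ((¬p1 ∨ ¬p3) ∨ p4): β-rule — branch into (¬p1 ∨ ¬p3)  //  p4.
          branch 2.2.1 (add (¬p1 ∨ ¬p3)):
            ¬((¬p2 → ¬¬p1) ↔ p2): β-rule — branch into (¬p2 → ¬¬p1), ¬p2  //  ¬(¬p2 → ¬¬p1), p2.
              branch 2.2.1.1 (add (¬p2 → ¬¬p1), ¬p2):
                (p3 ∨ p3): β-rule — branch into p3  //  p3.
                  branch 2.2.1.1.1 (add p3):
                    (¬p1 ∨ ¬p3): β-rule — branch into ¬p1  //  ¬p3.
                      branch 2.2.1.1.1.1 (add ¬p1):
                        × closes — contains both p1 and ¬p1.
                      branch 2.2.1.1.1.2 (add ¬p3):
                        × closes — contains both p3 and ¬p3.
                  branch 2.2.1.1.2 (add p3):
                    (¬p1 ∨ ¬p3): β-rule — branch into ¬p1  //  ¬p3.
                      branch 2.2.1.1.2.1 (add ¬p1):
                        × closes — contains both p1 and ¬p1.
                      branch 2.2.1.1.2.2 (add ¬p3):
                        × closes — contains both p3 and ¬p3.
              branch 2.2.1.2 (add ¬(¬p2 → ¬¬p1), p2):
                ¬(¬p2 → ¬¬p1): α-rule — add ¬p2, ¬¬¬p1.
                × closes — contains both p2 and ¬p2.
          branch 2.2.2 (add p4):
            ¬((¬p2 → ¬¬p1) ↔ p2): β-rule — branch into (¬p2 → ¬¬p1), ¬p2  //  ¬(¬p2 → ¬¬p1), p2.
              branch 2.2.2.1 (add (¬p2 → ¬¬p1), ¬p2):
                (p3 ∨ p3): β-rule — branch into p3  //  p3.
                  branch 2.2.2.1.1 (add p3):
                    (¬p2 → ¬¬p1): β-rule — branch into ¬¬p2  //  ¬¬p1.
                      branch 2.2.2.1.1.1 (add ¬¬p2):
                        × closes — contains both p2 and ¬p2.
                      branch 2.2.2.1.1.2 (add ¬¬p1):
                        ¬¬p1: drop double negation, giving p1.
                        ○ open, literals {p1=1, p2=0, p3=1, p4=1}.
                  branch 2.2.2.1.2 (add p3):
                    (¬p2 → ¬¬p1): β-rule — branch into ¬¬p2  //  ¬¬p1.
                      branch 2.2.2.1.2.1 (add ¬¬p2):
                        × closes — contains both p2 and ¬p2.
                      branch 2.2.2.1.2.2 (add ¬¬p1):
                        ¬¬p1: drop double negation, giving p1.
                        ○ open, literals {p1=1, p2=0, p3=1, p4=1}.
              branch 2.2.2.2 (add ¬(¬p2 → ¬¬p1), p2):
                ¬(¬p2 → ¬¬p1): α-rule — add ¬p2, ¬¬¬p1.
                × closes — contains both p2 and ¬p2.
23 branches closed, 2 open.
An open branch gives a countermodel: p1=1, p2=0, p3=1, p4=1 (unmentioned atoms arbitrary); the premises hold there but the conclusion fails.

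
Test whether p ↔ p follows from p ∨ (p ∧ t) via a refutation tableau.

Yes

Initial set: {T (p ∨ (p ∧ t)); F (p ↔ p)}.
T (p ∨ (p ∧ t)): β-rule — branch into T p  //  T (p ∧ t).
  branch 1 (add T p):
    F (p ↔ p): β-rule — branch into T p, F p  //  F p, T p.
      branch 1.1 (add T p, F p):
        × closes — contains both p and ¬p.
      branch 1.2 (add F p, T p):
        × closes — contains both p and ¬p.
  branch 2 (add T (p ∧ t)):
    T (p ∧ t): α-rule — add T p, T t.
    F (p ↔ p): β-rule — branch into T p, F p  //  F p, T p.
      branch 2.1 (add T p, F p):
        × closes — contains both p and ¬p.
      branch 2.2 (add F p, T p):
        × closes — contains both p and ¬p.
All 4 branches close.
Every branch closed, so the premises entail the conclusion.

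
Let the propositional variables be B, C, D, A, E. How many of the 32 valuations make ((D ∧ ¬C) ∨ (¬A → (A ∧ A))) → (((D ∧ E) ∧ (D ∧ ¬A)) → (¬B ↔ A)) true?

Initial set: {(((D ∧ ¬C) ∨ (¬A → (A ∧ A))) → (((D ∧ E) ∧ (D ∧ ¬A)) → (¬B ↔ A)))}.
(((D ∧ ¬C) ∨ (¬A → (A ∧ A))) → (((D ∧ E) ∧ (D ∧ ¬A)) → (¬B ↔ A))): β-rule — branch into ¬((D ∧ ¬C) ∨ (¬A → (A ∧ A)))  //  (((D ∧ E) ∧ (D ∧ ¬A)) → (¬B ↔ A)).
  branch 1 (add ¬((D ∧ ¬C) ∨ (¬A → (A ∧ A)))):
    ¬((D ∧ ¬C) ∨ (¬A → (A ∧ A))): α-rule — add ¬(D ∧ ¬C), ¬(¬A → (A ∧ A)).
    ¬(¬A → (A ∧ A)): α-rule — add ¬A, ¬(A ∧ A).
    ¬(D ∧ ¬C): β-rule — branch into ¬D  //  ¬¬C.
      branch 1.1 (add ¬D):
        ¬(A ∧ A): β-rule — branch into ¬A  //  ¬A.
          branch 1.1.1 (add ¬A):
            ○ open, literals {A=0, D=0}.
          branch 1.1.2 (add ¬A):
            ○ open, literals {A=0, D=0}.
      branch 1.2 (add ¬¬C):
        ¬(A ∧ A): β-rule — branch into ¬A  //  ¬A.
          branch 1.2.1 (add ¬A):
            ○ open, literals {A=0, C=1}.
          branch 1.2.2 (add ¬A):
            ○ open, literals {A=0, C=1}.
  branch 2 (add (((D ∧ E) ∧ (D ∧ ¬A)) → (¬B ↔ A))):
    (((D ∧ E) ∧ (D ∧ ¬A)) → (¬B ↔ A)): β-rule — branch into ¬((D ∧ E) ∧ (D ∧ ¬A))  //  (¬B ↔ A).
      branch 2.1 (add ¬((D ∧ E) ∧ (D ∧ ¬A))):
        ¬((D ∧ E) ∧ (D ∧ ¬A)): β-rule — branch into ¬(D ∧ E)  //  ¬(D ∧ ¬A).
          branch 2.1.1 (add ¬(D ∧ E)):
            ¬(D ∧ E): β-rule — branch into ¬D  //  ¬E.
              branch 2.1.1.1 (add ¬D):
                ○ open, literals {D=0}.
              branch 2.1.1.2 (add ¬E):
                ○ open, literals {E=0}.
          branch 2.1.2 (add ¬(D ∧ ¬A)):
            ¬(D ∧ ¬A): β-rule — branch into ¬D  //  ¬¬A.
              branch 2.1.2.1 (add ¬D):
                ○ open, literals {D=0}.
              branch 2.1.2.2 (add ¬¬A):
                ○ open, literals {A=1}.
      branch 2.2 (add (¬B ↔ A)):
        (¬B ↔ A): β-rule — branch into ¬B, A  //  ¬¬B, ¬A.
          branch 2.2.1 (add ¬B, A):
            ○ open, literals {A=1, B=0}.
          branch 2.2.2 (add ¬¬B, ¬A):
            ○ open, literals {A=0, B=1}.
0 branches closed, 10 open.
Each open branch fixes some atoms; the unmentioned ones are free. Counting distinct full assignments: branch {A=0, D=0} (B, C, E) contributes 8 new; branch {A=0, D=0} (B, C, E) contributes 0 new; branch {A=0, C=1} (B, D, E) contributes 4 new; branch {A=0, C=1} (B, D, E) contributes 0 new; branch {D=0} (B, C, A, E) contributes 8 new; branch {E=0} (B, C, D, A) contributes 6 new; branch {D=0} (B, C, A, E) contributes 0 new; branch {A=1} (B, C, D, E) contributes 4 new; branch {A=1, B=0} (C, D, E) contributes 0 new; branch {A=0, B=1} (C, D, E) contributes 1 new. Total: 31.

31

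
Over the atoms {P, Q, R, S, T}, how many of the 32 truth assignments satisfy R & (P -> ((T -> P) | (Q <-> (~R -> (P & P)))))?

Initial set: {T (R & (P -> ((T -> P) | (Q <-> (~R -> (P & P))))))}.
T (R & (P -> ((T -> P) | (Q <-> (~R -> (P & P)))))): α-rule — add T R, T (P -> ((T -> P) | (Q <-> (~R -> (P & P))))).
T (P -> ((T -> P) | (Q <-> (~R -> (P & P))))): β-rule — branch into F P  //  T ((T -> P) | (Q <-> (~R -> (P & P)))).
  branch 1 (add F P):
    ○ open, literals {P=0, R=1}.
  branch 2 (add T ((T -> P) | (Q <-> (~R -> (P & P))))):
    T ((T -> P) | (Q <-> (~R -> (P & P)))): β-rule — branch into T (T -> P)  //  T (Q <-> (~R -> (P & P))).
      branch 2.1 (add T (T -> P)):
        T (T -> P): β-rule — branch into F T  //  T P.
          branch 2.1.1 (add F T):
            ○ open, literals {R=1, T=0}.
          branch 2.1.2 (add T P):
            ○ open, literals {P=1, R=1}.
      branch 2.2 (add T (Q <-> (~R -> (P & P)))):
        T (Q <-> (~R -> (P & P))): β-rule — branch into T Q, T (~R -> (P & P))  //  F Q, F (~R -> (P & P)).
          branch 2.2.1 (add T Q, T (~R -> (P & P))):
            T (~R -> (P & P)): β-rule — branch into F ~R  //  T (P & P).
              branch 2.2.1.1 (add F ~R):
                ○ open, literals {Q=1, R=1}.
              branch 2.2.1.2 (add T (P & P)):
                T (P & P): α-rule — add T P, T P.
                ○ open, literals {P=1, Q=1, R=1}.
          branch 2.2.2 (add F Q, F (~R -> (P & P))):
            F (~R -> (P & P)): α-rule — add T ~R, F (P & P).
            × closes — contains both R and ~R.
1 branch closed, 5 open.
Each open branch fixes some atoms; the unmentioned ones are free. Counting distinct full assignments: branch {P=0, R=1} (Q, S, T) contributes 8 new; branch {R=1, T=0} (P, Q, S) contributes 4 new; branch {P=1, R=1} (Q, S, T) contributes 4 new; branch {Q=1, R=1} (P, S, T) contributes 0 new; branch {P=1, Q=1, R=1} (S, T) contributes 0 new. Total: 16.

16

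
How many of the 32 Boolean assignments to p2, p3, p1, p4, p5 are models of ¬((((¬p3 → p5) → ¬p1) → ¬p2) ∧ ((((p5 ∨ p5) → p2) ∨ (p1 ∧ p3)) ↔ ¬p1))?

Initial set: {¬((((¬p3 → p5) → ¬p1) → ¬p2) ∧ ((((p5 ∨ p5) → p2) ∨ (p1 ∧ p3)) ↔ ¬p1))}.
¬((((¬p3 → p5) → ¬p1) → ¬p2) ∧ ((((p5 ∨ p5) → p2) ∨ (p1 ∧ p3)) ↔ ¬p1)): β-rule — branch into ¬(((¬p3 → p5) → ¬p1) → ¬p2)  //  ¬((((p5 ∨ p5) → p2) ∨ (p1 ∧ p3)) ↔ ¬p1).
  branch 1 (add ¬(((¬p3 → p5) → ¬p1) → ¬p2)):
    ¬(((¬p3 → p5) → ¬p1) → ¬p2): α-rule — add ((¬p3 → p5) → ¬p1), ¬¬p2.
    ((¬p3 → p5) → ¬p1): β-rule — branch into ¬(¬p3 → p5)  //  ¬p1.
      branch 1.1 (add ¬(¬p3 → p5)):
        ¬(¬p3 → p5): α-rule — add ¬p3, ¬p5.
        ○ open, literals {p2=1, p3=0, p5=0}.
      branch 1.2 (add ¬p1):
        ○ open, literals {p1=0, p2=1}.
  branch 2 (add ¬((((p5 ∨ p5) → p2) ∨ (p1 ∧ p3)) ↔ ¬p1)):
    ¬((((p5 ∨ p5) → p2) ∨ (p1 ∧ p3)) ↔ ¬p1): β-rule — branch into (((p5 ∨ p5) → p2) ∨ (p1 ∧ p3)), ¬¬p1  //  ¬(((p5 ∨ p5) → p2) ∨ (p1 ∧ p3)), ¬p1.
      branch 2.1 (add (((p5 ∨ p5) → p2) ∨ (p1 ∧ p3)), ¬¬p1):
        (((p5 ∨ p5) → p2) ∨ (p1 ∧ p3)): β-rule — branch into ((p5 ∨ p5) → p2)  //  (p1 ∧ p3).
          branch 2.1.1 (add ((p5 ∨ p5) → p2)):
            ((p5 ∨ p5) → p2): β-rule — branch into ¬(p5 ∨ p5)  //  p2.
              branch 2.1.1.1 (add ¬(p5 ∨ p5)):
                ¬(p5 ∨ p5): α-rule — add ¬p5, ¬p5.
                ○ open, literals {p1=1, p5=0}.
              branch 2.1.1.2 (add p2):
                ○ open, literals {p1=1, p2=1}.
          branch 2.1.2 (add (p1 ∧ p3)):
            (p1 ∧ p3): α-rule — add p1, p3.
            ○ open, literals {p1=1, p3=1}.
      branch 2.2 (add ¬(((p5 ∨ p5) → p2) ∨ (p1 ∧ p3)), ¬p1):
        ¬(((p5 ∨ p5) → p2) ∨ (p1 ∧ p3)): α-rule — add ¬((p5 ∨ p5) → p2), ¬(p1 ∧ p3).
        ¬((p5 ∨ p5) → p2): α-rule — add (p5 ∨ p5), ¬p2.
        ¬(p1 ∧ p3): β-rule — branch into ¬p1  //  ¬p3.
          branch 2.2.1 (add ¬p1):
            (p5 ∨ p5): β-rule — branch into p5  //  p5.
              branch 2.2.1.1 (add p5):
                ○ open, literals {p1=0, p2=0, p5=1}.
              branch 2.2.1.2 (add p5):
                ○ open, literals {p1=0, p2=0, p5=1}.
          branch 2.2.2 (add ¬p3):
            (p5 ∨ p5): β-rule — branch into p5  //  p5.
              branch 2.2.2.1 (add p5):
                ○ open, literals {p1=0, p2=0, p3=0, p5=1}.
              branch 2.2.2.2 (add p5):
                ○ open, literals {p1=0, p2=0, p3=0, p5=1}.
0 branches closed, 9 open.
Each open branch fixes some atoms; the unmentioned ones are free. Counting distinct full assignments: branch {p2=1, p3=0, p5=0} (p1, p4) contributes 4 new; branch {p1=0, p2=1} (p3, p4, p5) contributes 6 new; branch {p1=1, p5=0} (p2, p3, p4) contributes 6 new; branch {p1=1, p2=1} (p3, p4, p5) contributes 4 new; branch {p1=1, p3=1} (p2, p4, p5) contributes 2 new; branch {p1=0, p2=0, p5=1} (p3, p4) contributes 4 new; branch {p1=0, p2=0, p5=1} (p3, p4) contributes 0 new; branch {p1=0, p2=0, p3=0, p5=1} (p4) contributes 0 new; branch {p1=0, p2=0, p3=0, p5=1} (p4) contributes 0 new. Total: 26.

26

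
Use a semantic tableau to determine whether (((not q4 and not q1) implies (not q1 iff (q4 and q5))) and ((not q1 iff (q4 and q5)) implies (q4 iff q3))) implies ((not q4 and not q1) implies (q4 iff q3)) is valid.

Valid

Assume the negation and expand:
Initial set: {not ((((not q4 and not q1) implies (not q1 iff (q4 and q5))) and ((not q1 iff (q4 and q5)) implies (q4 iff q3))) implies ((not q4 and not q1) implies (q4 iff q3)))}.
not ((((not q4 and not q1) implies (not q1 iff (q4 and q5))) and ((not q1 iff (q4 and q5)) implies (q4 iff q3))) implies ((not q4 and not q1) implies (q4 iff q3))): α-rule — add (((not q4 and not q1) implies (not q1 iff (q4 and q5))) and ((not q1 iff (q4 and q5)) implies (q4 iff q3))), not ((not q4 and not q1) implies (q4 iff q3)).
(((not q4 and not q1) implies (not q1 iff (q4 and q5))) and ((not q1 iff (q4 and q5)) implies (q4 iff q3))): α-rule — add ((not q4 and not q1) implies (not q1 iff (q4 and q5))), ((not q1 iff (q4 and q5)) implies (q4 iff q3)).
not ((not q4 and not q1) implies (q4 iff q3)): α-rule — add (not q4 and not q1), not (q4 iff q3).
(not q4 and not q1): α-rule — add not q4, not q1.
((not q4 and not q1) implies (not q1 iff (q4 and q5))): β-rule — branch into not (not q4 and not q1)  //  (not q1 iff (q4 and q5)).
  branch 1 (add not (not q4 and not q1)):
    ((not q1 iff (q4 and q5)) implies (q4 iff q3)): β-rule — branch into not (not q1 iff (q4 and q5))  //  (q4 iff q3).
      branch 1.1 (add not (not q1 iff (q4 and q5))):
        not (q4 iff q3): β-rule — branch into q4, not q3  //  not q4, q3.
          branch 1.1.1 (add q4, not q3):
            × closes — contains both q4 and not q4.
          branch 1.1.2 (add not q4, q3):
            not (not q4 and not q1): β-rule — branch into not not q4  //  not not q1.
              branch 1.1.2.1 (add not not q4):
                × closes — contains both q4 and not q4.
              branch 1.1.2.2 (add not not q1):
                × closes — contains both q1 and not q1.
      branch 1.2 (add (q4 iff q3)):
        not (q4 iff q3): β-rule — branch into q4, not q3  //  not q4, q3.
          branch 1.2.1 (add q4, not q3):
            × closes — contains both q4 and not q4.
          branch 1.2.2 (add not q4, q3):
            not (not q4 and not q1): β-rule — branch into not not q4  //  not not q1.
              branch 1.2.2.1 (add not not q4):
                × closes — contains both q4 and not q4.
              branch 1.2.2.2 (add not not q1):
                × closes — contains both q1 and not q1.
  branch 2 (add (not q1 iff (q4 and q5))):
    ((not q1 iff (q4 and q5)) implies (q4 iff q3)): β-rule — branch into not (not q1 iff (q4 and q5))  //  (q4 iff q3).
      branch 2.1 (add not (not q1 iff (q4 and q5))):
        not (q4 iff q3): β-rule — branch into q4, not q3  //  not q4, q3.
          branch 2.1.1 (add q4, not q3):
            × closes — contains both q4 and not q4.
          branch 2.1.2 (add not q4, q3):
            (not q1 iff (q4 and q5)): β-rule — branch into not q1, (q4 and q5)  //  not not q1, not (q4 and q5).
              branch 2.1.2.1 (add not q1, (q4 and q5)):
                (q4 and q5): α-rule — add q4, q5.
                × closes — contains both q4 and not q4.
              branch 2.1.2.2 (add not not q1, not (q4 and q5)):
                × closes — contains both q1 and not q1.
      branch 2.2 (add (q4 iff q3)):
        not (q4 iff q3): β-rule — branch into q4, not q3  //  not q4, q3.
          branch 2.2.1 (add q4, not q3):
            × closes — contains both q4 and not q4.
          branch 2.2.2 (add not q4, q3):
            (not q1 iff (q4 and q5)): β-rule — branch into not q1, (q4 and q5)  //  not not q1, not (q4 and q5).
              branch 2.2.2.1 (add not q1, (q4 and q5)):
                (q4 and q5): α-rule — add q4, q5.
                × closes — contains both q4 and not q4.
              branch 2.2.2.2 (add not not q1, not (q4 and q5)):
                × closes — contains both q1 and not q1.
All 12 branches close.
Every branch closed, so the negation is unsatisfiable and the formula is valid.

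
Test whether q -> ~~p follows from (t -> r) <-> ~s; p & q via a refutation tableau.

Initial set: {((t -> r) <-> ~s); (p & q); ~(q -> ~~p)}.
(p & q): α-rule — add p, q.
~(q -> ~~p): α-rule — add q, ~~~p.
~~~p: drop double negation, giving ~p.
× closes — contains both p and ~p.
All 1 branch closes.
Every branch closed, so the premises entail the conclusion.

Yes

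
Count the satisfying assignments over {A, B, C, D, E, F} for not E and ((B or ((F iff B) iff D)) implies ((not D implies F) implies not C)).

Initial set: {(not E and ((B or ((F iff B) iff D)) implies ((not D implies F) implies not C)))}.
(not E and ((B or ((F iff B) iff D)) implies ((not D implies F) implies not C))): α-rule — add not E, ((B or ((F iff B) iff D)) implies ((not D implies F) implies not C)).
((B or ((F iff B) iff D)) implies ((not D implies F) implies not C)): β-rule — branch into not (B or ((F iff B) iff D))  //  ((not D implies F) implies not C).
  branch 1 (add not (B or ((F iff B) iff D))):
    not (B or ((F iff B) iff D)): α-rule — add not B, not ((F iff B) iff D).
    not ((F iff B) iff D): β-rule — branch into (F iff B), not D  //  not (F iff B), D.
      branch 1.1 (add (F iff B), not D):
        (F iff B): β-rule — branch into F, B  //  not F, not B.
          branch 1.1.1 (add F, B):
            × closes — contains both B and not B.
          branch 1.1.2 (add not F, not B):
            ○ open, literals {B=F, D=F, E=F, F=F}.
      branch 1.2 (add not (F iff B), D):
        not (F iff B): β-rule — branch into F, not B  //  not F, B.
          branch 1.2.1 (add F, not B):
            ○ open, literals {B=F, D=T, E=F, F=T}.
          branch 1.2.2 (add not F, B):
            × closes — contains both B and not B.
  branch 2 (add ((not D implies F) implies not C)):
    ((not D implies F) implies not C): β-rule — branch into not (not D implies F)  //  not C.
      branch 2.1 (add not (not D implies F)):
        not (not D implies F): α-rule — add not D, not F.
        ○ open, literals {D=F, E=F, F=F}.
      branch 2.2 (add not C):
        ○ open, literals {C=F, E=F}.
2 branches closed, 4 open.
Each open branch fixes some atoms; the unmentioned ones are free. Counting distinct full assignments: branch {B=F, D=F, E=F, F=F} (A, C) contributes 4 new; branch {B=F, D=T, E=F, F=T} (A, C) contributes 4 new; branch {D=F, E=F, F=F} (A, B, C) contributes 4 new; branch {C=F, E=F} (A, B, D, F) contributes 10 new. Total: 22.

22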